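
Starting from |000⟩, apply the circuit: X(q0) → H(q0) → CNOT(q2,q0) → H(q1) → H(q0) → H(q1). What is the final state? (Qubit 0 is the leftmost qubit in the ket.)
|100⟩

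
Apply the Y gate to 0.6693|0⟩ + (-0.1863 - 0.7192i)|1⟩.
(-0.7192 + 0.1863i)|0⟩ + 0.6693i|1⟩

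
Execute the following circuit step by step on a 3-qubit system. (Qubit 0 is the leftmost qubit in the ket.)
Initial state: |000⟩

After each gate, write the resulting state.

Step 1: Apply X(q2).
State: |001⟩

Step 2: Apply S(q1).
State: |001⟩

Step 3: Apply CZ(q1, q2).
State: |001⟩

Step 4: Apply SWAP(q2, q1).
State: |010⟩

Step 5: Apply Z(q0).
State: |010⟩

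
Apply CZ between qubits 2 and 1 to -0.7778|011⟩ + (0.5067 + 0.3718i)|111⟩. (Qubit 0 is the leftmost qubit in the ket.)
0.7778|011⟩ + (-0.5067 - 0.3718i)|111⟩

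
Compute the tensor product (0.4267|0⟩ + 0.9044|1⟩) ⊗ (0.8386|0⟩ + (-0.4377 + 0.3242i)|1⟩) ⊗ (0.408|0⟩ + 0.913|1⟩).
0.146|000⟩ + 0.3267|001⟩ + (-0.0762 + 0.05644i)|010⟩ + (-0.1705 + 0.1263i)|011⟩ + 0.3094|100⟩ + 0.6924|101⟩ + (-0.1615 + 0.1196i)|110⟩ + (-0.3614 + 0.2677i)|111⟩

amp(|b₁b₂…⟩) = product of the factor amplitudes for bits b₁, b₂, …; only kets whose every factor amplitude is nonzero survive.
|000⟩: (0.4267)(0.8386)(0.408) = 0.146
|001⟩: (0.4267)(0.8386)(0.913) = 0.3267
|010⟩: (0.4267)(-0.4377 + 0.3242i)(0.408) = (-0.0762 + 0.05644i)
|011⟩: (0.4267)(-0.4377 + 0.3242i)(0.913) = (-0.1705 + 0.1263i)
|100⟩: (0.9044)(0.8386)(0.408) = 0.3094
|101⟩: (0.9044)(0.8386)(0.913) = 0.6924
|110⟩: (0.9044)(-0.4377 + 0.3242i)(0.408) = (-0.1615 + 0.1196i)
|111⟩: (0.9044)(-0.4377 + 0.3242i)(0.913) = (-0.3614 + 0.2677i)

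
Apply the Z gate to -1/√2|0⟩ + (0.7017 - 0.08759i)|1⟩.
-1/√2|0⟩ + (-0.7017 + 0.08759i)|1⟩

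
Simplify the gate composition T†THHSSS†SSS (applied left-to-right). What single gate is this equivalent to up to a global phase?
I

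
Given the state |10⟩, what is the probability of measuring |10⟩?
1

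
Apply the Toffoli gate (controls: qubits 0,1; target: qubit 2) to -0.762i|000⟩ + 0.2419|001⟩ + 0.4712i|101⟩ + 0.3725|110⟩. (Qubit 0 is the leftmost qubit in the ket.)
-0.762i|000⟩ + 0.2419|001⟩ + 0.4712i|101⟩ + 0.3725|111⟩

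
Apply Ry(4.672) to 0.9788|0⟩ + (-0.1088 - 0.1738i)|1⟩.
(-0.5995 + 0.1254i)|0⟩ + (0.7813 + 0.1204i)|1⟩

Ry(4.672) = [[cos(θ/2), −sin(θ/2)], [sin(θ/2), cos(θ/2)]]; θ = 4.672, cos(θ/2) ≈ -0.692684, sin(θ/2) ≈ 0.721241.
With a = amp(|0⟩) = 0.9788 and b = amp(|1⟩) = (-0.1088 - 0.1738i):
new amp(|0⟩) = (-0.692684)·a + (-0.721241)·b = (-0.5995 + 0.1254i)
new amp(|1⟩) = (0.721241)·a + (-0.692684)·b = (0.7813 + 0.1204i)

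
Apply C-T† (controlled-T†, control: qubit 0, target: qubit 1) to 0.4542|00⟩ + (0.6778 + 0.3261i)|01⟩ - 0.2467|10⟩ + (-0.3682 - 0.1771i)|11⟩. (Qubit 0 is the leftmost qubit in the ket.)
0.4542|00⟩ + (0.6778 + 0.3261i)|01⟩ - 0.2467|10⟩ + (-0.3856 + 0.1351i)|11⟩

C-T† leaves the control-|0⟩ kets |00⟩, |01⟩ unchanged and applies T† to qubit 1 on the control-|1⟩ pair (|10⟩, |11⟩).
T† = [[1, 0], [0, (1/√2 - (1/√2)i)]].
With a = amp(|10⟩) = -0.2467 and b = amp(|11⟩) = (-0.3682 - 0.1771i):
new amp(|10⟩) = (1)·a = -0.2467
new amp(|11⟩) = (1/√2 - (1/√2)i)·b = (-0.3856 + 0.1351i)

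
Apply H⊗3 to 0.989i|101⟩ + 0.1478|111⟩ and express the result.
(0.05226 + 0.3497i)|000⟩ + (-0.05226 - 0.3497i)|001⟩ + (-0.05226 + 0.3497i)|010⟩ + (0.05226 - 0.3497i)|011⟩ + (-0.05226 - 0.3497i)|100⟩ + (0.05226 + 0.3497i)|101⟩ + (0.05226 - 0.3497i)|110⟩ + (-0.05226 + 0.3497i)|111⟩

H⊗3 gives amp(|y⟩) = (1/2√2) Σ_x (−1)^(x·y) amp(|x⟩), where x·y is the number of positions in which both x and y have a 1.
|000⟩: (0.989i + 0.1478)/(2√2) = (0.05226 + 0.3497i)
|001⟩: (-0.989i - 0.1478)/(2√2) = (-0.05226 - 0.3497i)
|010⟩: (0.989i - 0.1478)/(2√2) = (-0.05226 + 0.3497i)
|011⟩: (-0.989i + 0.1478)/(2√2) = (0.05226 - 0.3497i)
|100⟩: (-0.989i - 0.1478)/(2√2) = (-0.05226 - 0.3497i)
|101⟩: (0.989i + 0.1478)/(2√2) = (0.05226 + 0.3497i)
|110⟩: (-0.989i + 0.1478)/(2√2) = (0.05226 - 0.3497i)
|111⟩: (0.989i - 0.1478)/(2√2) = (-0.05226 + 0.3497i)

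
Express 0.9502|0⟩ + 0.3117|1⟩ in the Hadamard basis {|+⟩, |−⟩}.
0.8923|+⟩ + 0.4515|−⟩

With |ψ⟩ = α|0⟩ + β|1⟩, the Hadamard-basis coefficients are ⟨+|ψ⟩ = (α + β)/√2 and ⟨−|ψ⟩ = (α − β)/√2.
Here α = 0.9502, β = 0.3117: (α + β)/√2 = 0.8923, (α − β)/√2 = 0.4515.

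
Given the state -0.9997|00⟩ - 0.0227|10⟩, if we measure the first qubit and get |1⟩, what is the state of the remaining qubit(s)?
-|0⟩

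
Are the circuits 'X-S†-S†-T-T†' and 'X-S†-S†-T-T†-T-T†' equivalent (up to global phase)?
Yes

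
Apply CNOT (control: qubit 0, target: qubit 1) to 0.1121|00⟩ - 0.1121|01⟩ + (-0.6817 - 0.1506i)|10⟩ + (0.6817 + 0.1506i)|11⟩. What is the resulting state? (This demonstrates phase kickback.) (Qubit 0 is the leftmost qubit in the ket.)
0.1121|00⟩ - 0.1121|01⟩ + (0.6817 + 0.1506i)|10⟩ + (-0.6817 - 0.1506i)|11⟩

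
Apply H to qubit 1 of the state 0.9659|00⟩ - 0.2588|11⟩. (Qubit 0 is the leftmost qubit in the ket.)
0.683|00⟩ + 0.683|01⟩ - 0.183|10⟩ + 0.183|11⟩

H on qubit 1 mixes each pair of kets that differ only in qubit 1: amplitudes (a, b) of (|…0…⟩, |…1…⟩) become ((a + b)/√2, (a − b)/√2). Kets absent from the input have amplitude 0.
(|00⟩, |01⟩): (a, b) = (0.9659, 0) → (0.683, 0.683)
(|10⟩, |11⟩): (a, b) = (0, -0.2588) → (-0.183, 0.183)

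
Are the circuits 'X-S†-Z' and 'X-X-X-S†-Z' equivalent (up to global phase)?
Yes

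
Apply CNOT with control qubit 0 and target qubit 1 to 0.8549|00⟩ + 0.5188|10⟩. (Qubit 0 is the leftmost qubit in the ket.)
0.8549|00⟩ + 0.5188|11⟩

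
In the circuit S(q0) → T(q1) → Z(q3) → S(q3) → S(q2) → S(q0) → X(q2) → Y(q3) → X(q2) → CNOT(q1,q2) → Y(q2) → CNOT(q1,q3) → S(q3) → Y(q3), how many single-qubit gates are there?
12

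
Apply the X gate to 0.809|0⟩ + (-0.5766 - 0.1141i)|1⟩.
(-0.5766 - 0.1141i)|0⟩ + 0.809|1⟩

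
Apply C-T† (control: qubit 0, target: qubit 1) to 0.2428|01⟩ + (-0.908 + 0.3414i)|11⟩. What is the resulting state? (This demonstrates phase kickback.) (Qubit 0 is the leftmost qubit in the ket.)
0.2428|01⟩ + (-0.4006 + 0.8835i)|11⟩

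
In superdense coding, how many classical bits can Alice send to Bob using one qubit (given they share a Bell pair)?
2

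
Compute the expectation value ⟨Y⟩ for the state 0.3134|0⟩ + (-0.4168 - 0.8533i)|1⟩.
-0.5348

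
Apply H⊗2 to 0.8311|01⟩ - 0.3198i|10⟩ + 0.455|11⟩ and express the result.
(0.6431 - 0.1599i)|00⟩ + (-0.6431 - 0.1599i)|01⟩ + (0.1881 + 0.1599i)|10⟩ + (-0.1881 + 0.1599i)|11⟩

H⊗2 gives amp(|y⟩) = (1/2) Σ_x (−1)^(x·y) amp(|x⟩), where x·y is the number of positions in which both x and y have a 1.
|00⟩: (0.8311 - 0.3198i + 0.455)/2 = (0.6431 - 0.1599i)
|01⟩: (-0.8311 - 0.3198i - 0.455)/2 = (-0.6431 - 0.1599i)
|10⟩: (0.8311 + 0.3198i - 0.455)/2 = (0.1881 + 0.1599i)
|11⟩: (-0.8311 + 0.3198i + 0.455)/2 = (-0.1881 + 0.1599i)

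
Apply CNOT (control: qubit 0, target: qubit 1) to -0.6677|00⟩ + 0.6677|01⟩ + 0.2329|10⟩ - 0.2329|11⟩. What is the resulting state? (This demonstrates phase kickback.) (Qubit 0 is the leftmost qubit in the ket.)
-0.6677|00⟩ + 0.6677|01⟩ - 0.2329|10⟩ + 0.2329|11⟩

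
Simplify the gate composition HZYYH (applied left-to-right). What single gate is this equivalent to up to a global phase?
X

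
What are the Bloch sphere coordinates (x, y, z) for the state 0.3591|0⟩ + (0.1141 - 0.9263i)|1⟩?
(0.08195, -0.6653, -0.7421)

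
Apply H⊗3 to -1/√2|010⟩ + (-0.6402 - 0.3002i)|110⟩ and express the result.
(-0.4763 - 0.1061i)|000⟩ + (-0.4763 - 0.1061i)|001⟩ + (0.4763 + 0.1061i)|010⟩ + (0.4763 + 0.1061i)|011⟩ + (-0.02366 + 0.1061i)|100⟩ + (-0.02366 + 0.1061i)|101⟩ + (0.02366 - 0.1061i)|110⟩ + (0.02366 - 0.1061i)|111⟩

H⊗3 gives amp(|y⟩) = (1/2√2) Σ_x (−1)^(x·y) amp(|x⟩), where x·y is the number of positions in which both x and y have a 1.
|000⟩: (-1/√2 + (-0.6402 - 0.3002i))/(2√2) = (-0.4763 - 0.1061i)
|001⟩: (-1/√2 + (-0.6402 - 0.3002i))/(2√2) = (-0.4763 - 0.1061i)
|010⟩: (1/√2 - (-0.6402 - 0.3002i))/(2√2) = (0.4763 + 0.1061i)
|011⟩: (1/√2 - (-0.6402 - 0.3002i))/(2√2) = (0.4763 + 0.1061i)
|100⟩: (-1/√2 - (-0.6402 - 0.3002i))/(2√2) = (-0.02366 + 0.1061i)
|101⟩: (-1/√2 - (-0.6402 - 0.3002i))/(2√2) = (-0.02366 + 0.1061i)
|110⟩: (1/√2 + (-0.6402 - 0.3002i))/(2√2) = (0.02366 - 0.1061i)
|111⟩: (1/√2 + (-0.6402 - 0.3002i))/(2√2) = (0.02366 - 0.1061i)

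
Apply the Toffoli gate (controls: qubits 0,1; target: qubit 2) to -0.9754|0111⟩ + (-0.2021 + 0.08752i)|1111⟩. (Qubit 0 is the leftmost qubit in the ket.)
-0.9754|0111⟩ + (-0.2021 + 0.08752i)|1101⟩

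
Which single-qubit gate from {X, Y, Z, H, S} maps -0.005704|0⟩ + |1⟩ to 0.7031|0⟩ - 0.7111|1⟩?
H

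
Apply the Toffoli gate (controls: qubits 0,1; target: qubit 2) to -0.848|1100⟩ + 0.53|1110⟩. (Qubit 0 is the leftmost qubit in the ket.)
0.53|1100⟩ - 0.848|1110⟩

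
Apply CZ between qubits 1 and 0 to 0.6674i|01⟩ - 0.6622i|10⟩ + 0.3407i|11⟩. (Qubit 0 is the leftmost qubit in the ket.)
0.6674i|01⟩ - 0.6622i|10⟩ - 0.3407i|11⟩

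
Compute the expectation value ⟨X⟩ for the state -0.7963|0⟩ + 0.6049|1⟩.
-0.9634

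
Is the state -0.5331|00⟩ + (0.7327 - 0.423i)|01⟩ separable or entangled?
Separable

Writing the state as a|00⟩ + b|01⟩ + c|10⟩ + d|11⟩, it is a product state iff ad − bc = 0.
Here (a, b, c, d) = (-0.5331, (0.7327 - 0.423i), 0, 0): ad − bc = (-0.5331)(0) − (0.7327 - 0.423i)(0) = 0, so the state is separable.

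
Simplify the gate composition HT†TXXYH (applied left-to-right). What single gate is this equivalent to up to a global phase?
Y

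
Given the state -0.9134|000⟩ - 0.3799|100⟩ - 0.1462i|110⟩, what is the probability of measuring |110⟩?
0.02137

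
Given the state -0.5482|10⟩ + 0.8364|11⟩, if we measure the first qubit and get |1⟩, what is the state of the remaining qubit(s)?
-0.5482|0⟩ + 0.8364|1⟩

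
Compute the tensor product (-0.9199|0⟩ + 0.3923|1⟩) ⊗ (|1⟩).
-0.9199|01⟩ + 0.3923|11⟩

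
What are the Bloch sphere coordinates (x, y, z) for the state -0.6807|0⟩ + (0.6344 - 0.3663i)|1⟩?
(-0.8637, 0.4987, -0.07329)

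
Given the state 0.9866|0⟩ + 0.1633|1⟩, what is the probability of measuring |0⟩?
0.9734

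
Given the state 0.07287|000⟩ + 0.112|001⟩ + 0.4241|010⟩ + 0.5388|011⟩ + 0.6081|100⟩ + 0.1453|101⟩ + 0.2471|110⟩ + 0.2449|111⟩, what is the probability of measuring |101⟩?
0.02111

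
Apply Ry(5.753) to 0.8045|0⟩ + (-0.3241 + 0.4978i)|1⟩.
(-0.6915 - 0.1304i)|0⟩ + (0.5236 - 0.4804i)|1⟩

Ry(5.753) = [[cos(θ/2), −sin(θ/2)], [sin(θ/2), cos(θ/2)]]; θ = 5.753, cos(θ/2) ≈ -0.965068, sin(θ/2) ≈ 0.261999.
With a = amp(|0⟩) = 0.8045 and b = amp(|1⟩) = (-0.3241 + 0.4978i):
new amp(|0⟩) = (-0.965068)·a + (-0.261999)·b = (-0.6915 - 0.1304i)
new amp(|1⟩) = (0.261999)·a + (-0.965068)·b = (0.5236 - 0.4804i)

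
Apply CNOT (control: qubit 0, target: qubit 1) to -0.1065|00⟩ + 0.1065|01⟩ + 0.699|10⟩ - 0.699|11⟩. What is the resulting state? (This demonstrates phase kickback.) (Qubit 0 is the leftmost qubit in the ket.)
-0.1065|00⟩ + 0.1065|01⟩ - 0.699|10⟩ + 0.699|11⟩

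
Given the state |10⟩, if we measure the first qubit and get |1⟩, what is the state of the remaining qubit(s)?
|0⟩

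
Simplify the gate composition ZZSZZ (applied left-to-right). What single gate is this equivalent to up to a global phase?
S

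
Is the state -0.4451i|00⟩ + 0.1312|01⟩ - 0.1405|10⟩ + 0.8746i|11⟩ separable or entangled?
Entangled

Writing the state as a|00⟩ + b|01⟩ + c|10⟩ + d|11⟩, it is a product state iff ad − bc = 0.
Here (a, b, c, d) = (-0.4451i, 0.1312, -0.1405, 0.8746i): ad − bc = (-0.4451i)(0.8746i) − (0.1312)(-0.1405) = 0.4077 ≠ 0, so the state is entangled.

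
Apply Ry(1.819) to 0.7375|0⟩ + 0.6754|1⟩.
-0.08009|0⟩ + 0.9968|1⟩

Ry(1.819) = [[cos(θ/2), −sin(θ/2)], [sin(θ/2), cos(θ/2)]]; θ = 1.819, cos(θ/2) ≈ 0.61414, sin(θ/2) ≈ 0.789197.
With a = amp(|0⟩) = 0.7375 and b = amp(|1⟩) = 0.6754:
new amp(|0⟩) = (0.61414)·a + (-0.789197)·b = -0.08009
new amp(|1⟩) = (0.789197)·a + (0.61414)·b = 0.9968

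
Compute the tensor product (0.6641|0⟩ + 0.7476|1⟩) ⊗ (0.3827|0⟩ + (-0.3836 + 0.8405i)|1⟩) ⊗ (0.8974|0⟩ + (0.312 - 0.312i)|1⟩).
0.2281|000⟩ + (0.0793 - 0.0793i)|001⟩ + (-0.2286 + 0.5009i)|010⟩ + (0.09467 + 0.2536i)|011⟩ + 0.2568|100⟩ + (0.08927 - 0.08927i)|101⟩ + (-0.2574 + 0.5639i)|110⟩ + (0.1066 + 0.2855i)|111⟩

amp(|b₁b₂…⟩) = product of the factor amplitudes for bits b₁, b₂, …; only kets whose every factor amplitude is nonzero survive.
|000⟩: (0.6641)(0.3827)(0.8974) = 0.2281
|001⟩: (0.6641)(0.3827)(0.312 - 0.312i) = (0.0793 - 0.0793i)
|010⟩: (0.6641)(-0.3836 + 0.8405i)(0.8974) = (-0.2286 + 0.5009i)
|011⟩: (0.6641)(-0.3836 + 0.8405i)(0.312 - 0.312i) = (0.09467 + 0.2536i)
|100⟩: (0.7476)(0.3827)(0.8974) = 0.2568
|101⟩: (0.7476)(0.3827)(0.312 - 0.312i) = (0.08927 - 0.08927i)
|110⟩: (0.7476)(-0.3836 + 0.8405i)(0.8974) = (-0.2574 + 0.5639i)
|111⟩: (0.7476)(-0.3836 + 0.8405i)(0.312 - 0.312i) = (0.1066 + 0.2855i)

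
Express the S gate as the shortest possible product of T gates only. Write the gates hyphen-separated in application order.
T-T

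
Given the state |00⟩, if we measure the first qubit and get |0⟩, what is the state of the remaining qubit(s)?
|0⟩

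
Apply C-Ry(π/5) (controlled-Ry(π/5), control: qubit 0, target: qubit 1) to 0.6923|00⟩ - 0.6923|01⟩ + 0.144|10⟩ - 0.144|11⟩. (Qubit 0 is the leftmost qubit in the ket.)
0.6923|00⟩ - 0.6923|01⟩ + 0.1815|10⟩ - 0.09245|11⟩

C-Ry(π/5) leaves the control-|0⟩ kets |00⟩, |01⟩ unchanged and applies Ry(π/5) to qubit 1 on the control-|1⟩ pair (|10⟩, |11⟩).
Ry(π/5) = [[cos(θ/2), −sin(θ/2)], [sin(θ/2), cos(θ/2)]]; θ = π/5, cos(θ/2) ≈ 0.951057, sin(θ/2) ≈ 0.309017.
With a = amp(|10⟩) = 0.144 and b = amp(|11⟩) = -0.144:
new amp(|10⟩) = (0.951057)·a + (-0.309017)·b = 0.1815
new amp(|11⟩) = (0.309017)·a + (0.951057)·b = -0.09245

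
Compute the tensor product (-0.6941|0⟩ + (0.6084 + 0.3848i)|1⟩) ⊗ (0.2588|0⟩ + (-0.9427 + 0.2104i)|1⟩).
-0.1796|00⟩ + (0.6543 - 0.146i)|01⟩ + (0.1575 + 0.09959i)|10⟩ + (-0.6545 - 0.2347i)|11⟩

amp(|b₁b₂…⟩) = product of the factor amplitudes for bits b₁, b₂, …; only kets whose every factor amplitude is nonzero survive.
|00⟩: (-0.6941)(0.2588) = -0.1796
|01⟩: (-0.6941)(-0.9427 + 0.2104i) = (0.6543 - 0.146i)
|10⟩: (0.6084 + 0.3848i)(0.2588) = (0.1575 + 0.09959i)
|11⟩: (0.6084 + 0.3848i)(-0.9427 + 0.2104i) = (-0.6545 - 0.2347i)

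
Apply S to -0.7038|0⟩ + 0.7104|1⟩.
-0.7038|0⟩ + 0.7104i|1⟩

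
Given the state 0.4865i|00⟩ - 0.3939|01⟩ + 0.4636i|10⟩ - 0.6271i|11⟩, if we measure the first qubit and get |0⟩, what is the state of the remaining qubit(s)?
0.7772i|0⟩ - 0.6293|1⟩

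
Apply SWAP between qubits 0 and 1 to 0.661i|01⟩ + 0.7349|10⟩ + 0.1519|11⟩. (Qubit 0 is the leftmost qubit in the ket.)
0.7349|01⟩ + 0.661i|10⟩ + 0.1519|11⟩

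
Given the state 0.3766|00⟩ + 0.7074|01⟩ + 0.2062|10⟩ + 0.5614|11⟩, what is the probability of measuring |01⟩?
0.5004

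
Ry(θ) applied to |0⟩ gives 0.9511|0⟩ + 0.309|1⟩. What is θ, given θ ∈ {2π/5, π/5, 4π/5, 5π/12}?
π/5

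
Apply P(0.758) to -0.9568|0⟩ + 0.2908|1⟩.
-0.9568|0⟩ + (0.2112 + 0.1999i)|1⟩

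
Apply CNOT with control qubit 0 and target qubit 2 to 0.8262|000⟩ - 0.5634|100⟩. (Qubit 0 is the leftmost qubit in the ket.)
0.8262|000⟩ - 0.5634|101⟩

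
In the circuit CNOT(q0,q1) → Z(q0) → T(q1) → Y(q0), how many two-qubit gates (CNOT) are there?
1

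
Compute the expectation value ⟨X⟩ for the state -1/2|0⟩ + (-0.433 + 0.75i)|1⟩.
0.433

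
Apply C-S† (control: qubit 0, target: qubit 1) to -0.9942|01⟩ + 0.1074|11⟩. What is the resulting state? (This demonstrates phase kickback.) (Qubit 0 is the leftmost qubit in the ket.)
-0.9942|01⟩ - 0.1074i|11⟩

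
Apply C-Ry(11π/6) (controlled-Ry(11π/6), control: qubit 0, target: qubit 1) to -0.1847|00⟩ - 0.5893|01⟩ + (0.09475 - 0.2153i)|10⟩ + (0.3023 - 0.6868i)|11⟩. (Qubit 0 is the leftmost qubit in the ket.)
-0.1847|00⟩ - 0.5893|01⟩ + (-0.1698 + 0.3857i)|10⟩ + (-0.2675 + 0.6077i)|11⟩

C-Ry(11π/6) leaves the control-|0⟩ kets |00⟩, |01⟩ unchanged and applies Ry(11π/6) to qubit 1 on the control-|1⟩ pair (|10⟩, |11⟩).
Ry(11π/6) = [[cos(θ/2), −sin(θ/2)], [sin(θ/2), cos(θ/2)]]; θ = 11π/6, cos(θ/2) ≈ -0.965926, sin(θ/2) ≈ 0.258819.
With a = amp(|10⟩) = (0.09475 - 0.2153i) and b = amp(|11⟩) = (0.3023 - 0.6868i):
new amp(|10⟩) = (-0.965926)·a + (-0.258819)·b = (-0.1698 + 0.3857i)
new amp(|11⟩) = (0.258819)·a + (-0.965926)·b = (-0.2675 + 0.6077i)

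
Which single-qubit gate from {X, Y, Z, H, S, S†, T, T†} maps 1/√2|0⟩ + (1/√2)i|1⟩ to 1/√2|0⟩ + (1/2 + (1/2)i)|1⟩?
T†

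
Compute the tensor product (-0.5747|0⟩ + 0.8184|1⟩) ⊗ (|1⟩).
-0.5747|01⟩ + 0.8184|11⟩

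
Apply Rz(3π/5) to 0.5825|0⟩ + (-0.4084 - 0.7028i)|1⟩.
(0.3424 - 0.4713i)|0⟩ + (0.3285 - 0.7435i)|1⟩

Rz(3π/5) = [[e^(−iθ/2), 0], [0, e^(iθ/2)]] with e^(±iθ/2) = cos(θ/2) ± i·sin(θ/2); θ = 3π/5, cos(θ/2) ≈ 0.587785, sin(θ/2) ≈ 0.809017.
With a = amp(|0⟩) = 0.5825 and b = amp(|1⟩) = (-0.4084 - 0.7028i):
new amp(|0⟩) = (0.587785 - 0.809017i)·a = (0.3424 - 0.4713i)
new amp(|1⟩) = (0.587785 + 0.809017i)·b = (0.3285 - 0.7435i)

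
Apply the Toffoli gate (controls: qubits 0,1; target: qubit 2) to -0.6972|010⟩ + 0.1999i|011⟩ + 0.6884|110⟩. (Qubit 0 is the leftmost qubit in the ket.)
-0.6972|010⟩ + 0.1999i|011⟩ + 0.6884|111⟩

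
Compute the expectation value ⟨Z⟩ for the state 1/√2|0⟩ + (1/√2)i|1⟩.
0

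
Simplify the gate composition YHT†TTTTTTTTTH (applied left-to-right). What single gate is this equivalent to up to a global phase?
Y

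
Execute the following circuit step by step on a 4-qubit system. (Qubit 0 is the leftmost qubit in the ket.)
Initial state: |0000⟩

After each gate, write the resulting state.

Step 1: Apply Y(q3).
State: i|0001⟩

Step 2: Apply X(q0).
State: i|1001⟩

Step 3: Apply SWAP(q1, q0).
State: i|0101⟩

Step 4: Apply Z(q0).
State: i|0101⟩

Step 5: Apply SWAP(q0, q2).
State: i|0101⟩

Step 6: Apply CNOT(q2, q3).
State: i|0101⟩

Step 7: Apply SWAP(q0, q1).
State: i|1001⟩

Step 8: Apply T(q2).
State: i|1001⟩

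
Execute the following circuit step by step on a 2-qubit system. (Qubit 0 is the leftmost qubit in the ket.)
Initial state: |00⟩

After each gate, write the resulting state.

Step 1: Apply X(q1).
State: |01⟩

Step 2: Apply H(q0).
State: 1/√2|01⟩ + 1/√2|11⟩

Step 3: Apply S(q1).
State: (1/√2)i|01⟩ + (1/√2)i|11⟩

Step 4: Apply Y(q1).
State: 1/√2|00⟩ + 1/√2|10⟩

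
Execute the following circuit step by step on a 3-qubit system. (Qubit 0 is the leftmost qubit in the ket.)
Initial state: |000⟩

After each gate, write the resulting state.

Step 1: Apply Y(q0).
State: i|100⟩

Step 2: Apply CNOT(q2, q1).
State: i|100⟩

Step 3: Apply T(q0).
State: (-1/√2 + (1/√2)i)|100⟩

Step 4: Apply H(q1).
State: (-1/2 + (1/2)i)|100⟩ + (-1/2 + (1/2)i)|110⟩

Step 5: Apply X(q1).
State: (-1/2 + (1/2)i)|100⟩ + (-1/2 + (1/2)i)|110⟩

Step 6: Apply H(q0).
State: (-1/√8 + (1/√8)i)|000⟩ + (-1/√8 + (1/√8)i)|010⟩ + (1/√8 - (1/√8)i)|100⟩ + (1/√8 - (1/√8)i)|110⟩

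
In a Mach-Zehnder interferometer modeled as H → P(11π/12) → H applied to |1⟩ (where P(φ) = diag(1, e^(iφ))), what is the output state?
(0.983 - 0.1294i)|0⟩ + (0.01704 + 0.1294i)|1⟩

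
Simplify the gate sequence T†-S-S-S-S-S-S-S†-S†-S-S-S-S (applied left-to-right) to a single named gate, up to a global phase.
T†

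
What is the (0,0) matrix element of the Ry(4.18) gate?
-0.4962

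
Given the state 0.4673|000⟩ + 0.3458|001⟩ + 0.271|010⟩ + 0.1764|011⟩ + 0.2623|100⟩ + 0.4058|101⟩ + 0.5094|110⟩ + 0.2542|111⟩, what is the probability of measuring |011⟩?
0.03112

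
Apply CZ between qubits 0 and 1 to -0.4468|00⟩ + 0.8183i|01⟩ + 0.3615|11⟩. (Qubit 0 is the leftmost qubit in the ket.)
-0.4468|00⟩ + 0.8183i|01⟩ - 0.3615|11⟩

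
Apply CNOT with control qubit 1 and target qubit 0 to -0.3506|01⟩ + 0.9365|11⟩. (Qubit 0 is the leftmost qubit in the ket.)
0.9365|01⟩ - 0.3506|11⟩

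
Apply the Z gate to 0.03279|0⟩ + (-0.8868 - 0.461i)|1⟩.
0.03279|0⟩ + (0.8868 + 0.461i)|1⟩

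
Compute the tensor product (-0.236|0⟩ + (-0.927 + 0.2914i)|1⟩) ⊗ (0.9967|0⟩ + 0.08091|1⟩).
-0.2352|00⟩ - 0.01909|01⟩ + (-0.9239 + 0.2904i)|10⟩ + (-0.075 + 0.02358i)|11⟩

amp(|b₁b₂…⟩) = product of the factor amplitudes for bits b₁, b₂, …; only kets whose every factor amplitude is nonzero survive.
|00⟩: (-0.236)(0.9967) = -0.2352
|01⟩: (-0.236)(0.08091) = -0.01909
|10⟩: (-0.927 + 0.2914i)(0.9967) = (-0.9239 + 0.2904i)
|11⟩: (-0.927 + 0.2914i)(0.08091) = (-0.075 + 0.02358i)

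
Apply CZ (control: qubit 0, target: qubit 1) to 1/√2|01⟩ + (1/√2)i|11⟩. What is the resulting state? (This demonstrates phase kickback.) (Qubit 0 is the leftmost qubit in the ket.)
1/√2|01⟩ - (1/√2)i|11⟩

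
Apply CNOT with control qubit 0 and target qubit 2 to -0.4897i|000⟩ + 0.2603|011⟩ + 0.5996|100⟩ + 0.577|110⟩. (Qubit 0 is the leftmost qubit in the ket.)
-0.4897i|000⟩ + 0.2603|011⟩ + 0.5996|101⟩ + 0.577|111⟩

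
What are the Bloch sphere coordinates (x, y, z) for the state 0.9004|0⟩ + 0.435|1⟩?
(0.7833, 0, 0.6215)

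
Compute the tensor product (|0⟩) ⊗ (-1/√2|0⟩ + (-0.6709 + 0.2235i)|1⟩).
-1/√2|00⟩ + (-0.6709 + 0.2235i)|01⟩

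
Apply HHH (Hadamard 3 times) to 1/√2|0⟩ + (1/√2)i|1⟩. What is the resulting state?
(1/2 + (1/2)i)|0⟩ + (1/2 - (1/2)i)|1⟩

H² = I, so H^3 = H: a single Hadamard. With (a, b) = (1/√2, (1/√2)i), H gives ((a + b)/√2, (a − b)/√2) = ((1/2 + (1/2)i), (1/2 - (1/2)i)).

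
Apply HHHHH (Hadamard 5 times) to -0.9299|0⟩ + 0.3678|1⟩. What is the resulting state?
-0.3975|0⟩ - 0.9176|1⟩

H² = I, so H^5 = H: a single Hadamard. With (a, b) = (-0.9299, 0.3678), H gives ((a + b)/√2, (a − b)/√2) = (-0.3975, -0.9176).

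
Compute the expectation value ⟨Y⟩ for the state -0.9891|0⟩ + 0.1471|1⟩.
0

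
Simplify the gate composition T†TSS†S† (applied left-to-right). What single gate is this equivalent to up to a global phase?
S†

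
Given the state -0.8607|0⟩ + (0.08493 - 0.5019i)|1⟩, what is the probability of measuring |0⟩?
0.7408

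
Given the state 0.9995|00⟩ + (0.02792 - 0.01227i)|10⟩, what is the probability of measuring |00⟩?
0.999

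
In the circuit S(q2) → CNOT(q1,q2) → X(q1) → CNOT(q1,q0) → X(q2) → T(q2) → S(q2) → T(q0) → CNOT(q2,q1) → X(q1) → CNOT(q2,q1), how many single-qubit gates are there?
7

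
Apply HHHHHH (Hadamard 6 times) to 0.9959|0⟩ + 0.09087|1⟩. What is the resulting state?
0.9959|0⟩ + 0.09087|1⟩

H² = I, so an even number of Hadamards cancels: H^6 = I and the state is unchanged.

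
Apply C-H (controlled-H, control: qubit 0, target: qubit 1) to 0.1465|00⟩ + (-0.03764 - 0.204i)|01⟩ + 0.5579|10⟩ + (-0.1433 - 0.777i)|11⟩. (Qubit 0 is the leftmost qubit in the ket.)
0.1465|00⟩ + (-0.03764 - 0.204i)|01⟩ + (0.2932 - 0.5494i)|10⟩ + (0.4958 + 0.5494i)|11⟩

C-H leaves the control-|0⟩ kets |00⟩, |01⟩ unchanged and applies H to qubit 1 on the control-|1⟩ pair (|10⟩, |11⟩).
H = [[1/√2, 1/√2], [1/√2, -1/√2]].
With a = amp(|10⟩) = 0.5579 and b = amp(|11⟩) = (-0.1433 - 0.777i):
new amp(|10⟩) = (1/√2)·a + (1/√2)·b = (0.2932 - 0.5494i)
new amp(|11⟩) = (1/√2)·a + (-1/√2)·b = (0.4958 + 0.5494i)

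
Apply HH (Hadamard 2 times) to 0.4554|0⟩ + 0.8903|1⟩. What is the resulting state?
0.4554|0⟩ + 0.8903|1⟩

H² = I, so an even number of Hadamards cancels: H^2 = I and the state is unchanged.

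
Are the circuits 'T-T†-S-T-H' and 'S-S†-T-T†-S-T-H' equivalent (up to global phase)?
Yes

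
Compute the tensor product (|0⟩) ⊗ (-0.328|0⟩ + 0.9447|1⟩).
-0.328|00⟩ + 0.9447|01⟩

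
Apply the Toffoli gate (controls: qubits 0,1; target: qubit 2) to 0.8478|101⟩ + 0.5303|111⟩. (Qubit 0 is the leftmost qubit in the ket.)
0.8478|101⟩ + 0.5303|110⟩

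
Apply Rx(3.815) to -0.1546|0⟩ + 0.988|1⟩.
(0.05108 - 0.9325i)|0⟩ + (-0.3264 + 0.1459i)|1⟩

Rx(3.815) = [[cos(θ/2), −i·sin(θ/2)], [−i·sin(θ/2), cos(θ/2)]]; θ = 3.815, cos(θ/2) ≈ -0.330378, sin(θ/2) ≈ 0.943849.
With a = amp(|0⟩) = -0.1546 and b = amp(|1⟩) = 0.988:
new amp(|0⟩) = (-0.330378)·a + (-0.943849i)·b = (0.05108 - 0.9325i)
new amp(|1⟩) = (-0.943849i)·a + (-0.330378)·b = (-0.3264 + 0.1459i)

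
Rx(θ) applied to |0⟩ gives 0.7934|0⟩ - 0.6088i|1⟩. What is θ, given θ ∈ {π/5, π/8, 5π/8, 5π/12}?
5π/12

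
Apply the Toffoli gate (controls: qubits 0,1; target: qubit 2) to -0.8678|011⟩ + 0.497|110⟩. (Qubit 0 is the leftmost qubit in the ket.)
-0.8678|011⟩ + 0.497|111⟩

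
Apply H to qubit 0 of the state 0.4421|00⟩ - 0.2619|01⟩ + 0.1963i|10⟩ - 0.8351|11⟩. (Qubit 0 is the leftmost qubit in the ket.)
(0.3126 + 0.1388i)|00⟩ - 0.7757|01⟩ + (0.3126 - 0.1388i)|10⟩ + 0.4053|11⟩

H on qubit 0 mixes each pair of kets that differ only in qubit 0: amplitudes (a, b) of (|…0…⟩, |…1…⟩) become ((a + b)/√2, (a − b)/√2). Kets absent from the input have amplitude 0.
(|00⟩, |10⟩): (a, b) = (0.4421, 0.1963i) → ((0.3126 + 0.1388i), (0.3126 - 0.1388i))
(|01⟩, |11⟩): (a, b) = (-0.2619, -0.8351) → (-0.7757, 0.4053)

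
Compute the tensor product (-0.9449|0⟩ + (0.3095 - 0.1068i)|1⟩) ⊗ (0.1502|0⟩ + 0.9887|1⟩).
-0.1419|00⟩ - 0.9342|01⟩ + (0.04649 - 0.01604i)|10⟩ + (0.306 - 0.1056i)|11⟩

amp(|b₁b₂…⟩) = product of the factor amplitudes for bits b₁, b₂, …; only kets whose every factor amplitude is nonzero survive.
|00⟩: (-0.9449)(0.1502) = -0.1419
|01⟩: (-0.9449)(0.9887) = -0.9342
|10⟩: (0.3095 - 0.1068i)(0.1502) = (0.04649 - 0.01604i)
|11⟩: (0.3095 - 0.1068i)(0.9887) = (0.306 - 0.1056i)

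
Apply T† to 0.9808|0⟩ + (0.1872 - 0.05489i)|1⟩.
0.9808|0⟩ + (0.09356 - 0.1712i)|1⟩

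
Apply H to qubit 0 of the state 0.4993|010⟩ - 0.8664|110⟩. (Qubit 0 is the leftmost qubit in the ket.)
-0.2596|010⟩ + 0.9657|110⟩

H on qubit 0 mixes each pair of kets that differ only in qubit 0: amplitudes (a, b) of (|…0…⟩, |…1…⟩) become ((a + b)/√2, (a − b)/√2). Kets absent from the input have amplitude 0.
(|010⟩, |110⟩): (a, b) = (0.4993, -0.8664) → (-0.2596, 0.9657)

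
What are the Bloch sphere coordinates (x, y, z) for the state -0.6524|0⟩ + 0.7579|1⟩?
(-0.9889, 0, -0.1488)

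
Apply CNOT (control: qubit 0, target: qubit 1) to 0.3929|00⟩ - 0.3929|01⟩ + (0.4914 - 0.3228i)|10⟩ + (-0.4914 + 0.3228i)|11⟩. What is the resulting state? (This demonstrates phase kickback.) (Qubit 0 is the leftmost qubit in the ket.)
0.3929|00⟩ - 0.3929|01⟩ + (-0.4914 + 0.3228i)|10⟩ + (0.4914 - 0.3228i)|11⟩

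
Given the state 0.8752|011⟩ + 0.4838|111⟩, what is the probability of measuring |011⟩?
0.766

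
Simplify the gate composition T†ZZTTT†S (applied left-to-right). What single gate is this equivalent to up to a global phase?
S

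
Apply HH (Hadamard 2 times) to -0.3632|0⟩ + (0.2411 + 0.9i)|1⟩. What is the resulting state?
-0.3632|0⟩ + (0.2411 + 0.9i)|1⟩

H² = I, so an even number of Hadamards cancels: H^2 = I and the state is unchanged.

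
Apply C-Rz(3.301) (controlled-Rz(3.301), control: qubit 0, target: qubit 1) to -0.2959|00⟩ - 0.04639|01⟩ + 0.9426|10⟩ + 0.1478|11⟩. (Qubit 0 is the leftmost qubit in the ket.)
-0.2959|00⟩ - 0.04639|01⟩ + (-0.07505 - 0.9396i)|10⟩ + (-0.01177 + 0.1473i)|11⟩

C-Rz(3.301) leaves the control-|0⟩ kets |00⟩, |01⟩ unchanged and applies Rz(3.301) to qubit 1 on the control-|1⟩ pair (|10⟩, |11⟩).
Rz(3.301) = [[e^(−iθ/2), 0], [0, e^(iθ/2)]] with e^(±iθ/2) = cos(θ/2) ± i·sin(θ/2); θ = 3.301, cos(θ/2) ≈ -0.0796193, sin(θ/2) ≈ 0.996825.
With a = amp(|10⟩) = 0.9426 and b = amp(|11⟩) = 0.1478:
new amp(|10⟩) = (-0.0796193 - 0.996825i)·a = (-0.07505 - 0.9396i)
new amp(|11⟩) = (-0.0796193 + 0.996825i)·b = (-0.01177 + 0.1473i)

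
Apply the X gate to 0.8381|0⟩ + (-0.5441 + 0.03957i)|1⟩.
(-0.5441 + 0.03957i)|0⟩ + 0.8381|1⟩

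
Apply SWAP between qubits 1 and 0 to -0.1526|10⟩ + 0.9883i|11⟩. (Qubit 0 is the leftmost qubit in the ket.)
-0.1526|01⟩ + 0.9883i|11⟩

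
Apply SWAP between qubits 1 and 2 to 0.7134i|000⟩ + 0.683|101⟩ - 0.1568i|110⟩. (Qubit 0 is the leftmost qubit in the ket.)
0.7134i|000⟩ - 0.1568i|101⟩ + 0.683|110⟩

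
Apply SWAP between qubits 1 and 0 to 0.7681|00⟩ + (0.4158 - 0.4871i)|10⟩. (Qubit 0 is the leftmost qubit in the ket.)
0.7681|00⟩ + (0.4158 - 0.4871i)|01⟩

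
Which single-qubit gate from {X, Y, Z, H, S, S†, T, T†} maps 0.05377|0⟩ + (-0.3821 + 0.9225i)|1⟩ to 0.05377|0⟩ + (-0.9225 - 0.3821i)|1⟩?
S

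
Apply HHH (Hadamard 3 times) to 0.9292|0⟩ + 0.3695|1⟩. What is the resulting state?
0.9183|0⟩ + 0.3958|1⟩

H² = I, so H^3 = H: a single Hadamard. With (a, b) = (0.9292, 0.3695), H gives ((a + b)/√2, (a − b)/√2) = (0.9183, 0.3958).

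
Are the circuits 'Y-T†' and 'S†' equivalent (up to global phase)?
No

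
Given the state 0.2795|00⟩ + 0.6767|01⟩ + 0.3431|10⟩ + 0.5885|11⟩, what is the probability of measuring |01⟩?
0.4579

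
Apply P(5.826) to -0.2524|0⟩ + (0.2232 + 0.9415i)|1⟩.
-0.2524|0⟩ + (0.6159 + 0.7463i)|1⟩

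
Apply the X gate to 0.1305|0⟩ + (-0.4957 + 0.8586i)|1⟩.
(-0.4957 + 0.8586i)|0⟩ + 0.1305|1⟩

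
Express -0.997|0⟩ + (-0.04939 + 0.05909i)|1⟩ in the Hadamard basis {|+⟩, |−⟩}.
(-0.7399 + 0.04178i)|+⟩ + (-0.6701 - 0.04178i)|−⟩

With |ψ⟩ = α|0⟩ + β|1⟩, the Hadamard-basis coefficients are ⟨+|ψ⟩ = (α + β)/√2 and ⟨−|ψ⟩ = (α − β)/√2.
Here α = -0.997, β = (-0.04939 + 0.05909i): (α + β)/√2 = (-0.7399 + 0.04178i), (α − β)/√2 = (-0.6701 - 0.04178i).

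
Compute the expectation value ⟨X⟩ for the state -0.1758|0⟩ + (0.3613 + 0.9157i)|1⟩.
-0.127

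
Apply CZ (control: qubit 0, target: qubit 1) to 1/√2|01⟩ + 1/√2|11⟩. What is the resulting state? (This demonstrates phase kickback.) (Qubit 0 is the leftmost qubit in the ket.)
1/√2|01⟩ - 1/√2|11⟩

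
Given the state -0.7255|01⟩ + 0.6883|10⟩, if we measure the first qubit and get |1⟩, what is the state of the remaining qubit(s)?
|0⟩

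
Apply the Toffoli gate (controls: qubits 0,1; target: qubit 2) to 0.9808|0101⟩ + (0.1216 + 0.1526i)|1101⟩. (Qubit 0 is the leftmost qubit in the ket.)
0.9808|0101⟩ + (0.1216 + 0.1526i)|1111⟩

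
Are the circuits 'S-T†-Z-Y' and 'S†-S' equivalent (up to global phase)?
No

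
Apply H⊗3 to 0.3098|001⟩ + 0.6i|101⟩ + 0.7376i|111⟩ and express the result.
(0.1095 + 0.4729i)|000⟩ + (-0.1095 - 0.4729i)|001⟩ + (0.1095 - 0.04865i)|010⟩ + (-0.1095 + 0.04865i)|011⟩ + (0.1095 - 0.4729i)|100⟩ + (-0.1095 + 0.4729i)|101⟩ + (0.1095 + 0.04865i)|110⟩ + (-0.1095 - 0.04865i)|111⟩

H⊗3 gives amp(|y⟩) = (1/2√2) Σ_x (−1)^(x·y) amp(|x⟩), where x·y is the number of positions in which both x and y have a 1.
|000⟩: (0.3098 + 0.6i + 0.7376i)/(2√2) = (0.1095 + 0.4729i)
|001⟩: (-0.3098 - 0.6i - 0.7376i)/(2√2) = (-0.1095 - 0.4729i)
|010⟩: (0.3098 + 0.6i - 0.7376i)/(2√2) = (0.1095 - 0.04865i)
|011⟩: (-0.3098 - 0.6i + 0.7376i)/(2√2) = (-0.1095 + 0.04865i)
|100⟩: (0.3098 - 0.6i - 0.7376i)/(2√2) = (0.1095 - 0.4729i)
|101⟩: (-0.3098 + 0.6i + 0.7376i)/(2√2) = (-0.1095 + 0.4729i)
|110⟩: (0.3098 - 0.6i + 0.7376i)/(2√2) = (0.1095 + 0.04865i)
|111⟩: (-0.3098 + 0.6i - 0.7376i)/(2√2) = (-0.1095 - 0.04865i)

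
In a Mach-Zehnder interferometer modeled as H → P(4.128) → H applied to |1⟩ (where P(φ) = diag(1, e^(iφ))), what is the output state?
(0.7758 + 0.417i)|0⟩ + (0.2242 - 0.417i)|1⟩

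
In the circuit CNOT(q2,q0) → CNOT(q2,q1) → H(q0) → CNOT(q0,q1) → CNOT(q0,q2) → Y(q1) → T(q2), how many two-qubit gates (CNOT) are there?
4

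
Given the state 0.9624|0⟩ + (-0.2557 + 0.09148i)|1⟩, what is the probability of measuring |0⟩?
0.9262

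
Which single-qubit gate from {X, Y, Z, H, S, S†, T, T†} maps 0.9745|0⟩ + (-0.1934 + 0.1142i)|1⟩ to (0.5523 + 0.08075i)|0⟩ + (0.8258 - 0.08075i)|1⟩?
H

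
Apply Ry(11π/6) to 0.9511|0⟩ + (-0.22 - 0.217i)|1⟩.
(-0.8618 + 0.05616i)|0⟩ + (0.4587 + 0.2096i)|1⟩

Ry(11π/6) = [[cos(θ/2), −sin(θ/2)], [sin(θ/2), cos(θ/2)]]; θ = 11π/6, cos(θ/2) ≈ -0.965926, sin(θ/2) ≈ 0.258819.
With a = amp(|0⟩) = 0.9511 and b = amp(|1⟩) = (-0.22 - 0.217i):
new amp(|0⟩) = (-0.965926)·a + (-0.258819)·b = (-0.8618 + 0.05616i)
new amp(|1⟩) = (0.258819)·a + (-0.965926)·b = (0.4587 + 0.2096i)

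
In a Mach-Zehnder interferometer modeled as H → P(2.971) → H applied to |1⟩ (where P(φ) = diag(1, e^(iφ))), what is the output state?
(0.9927 - 0.08488i)|0⟩ + (0.007258 + 0.08488i)|1⟩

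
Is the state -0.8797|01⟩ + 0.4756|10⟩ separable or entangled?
Entangled

Writing the state as a|00⟩ + b|01⟩ + c|10⟩ + d|11⟩, it is a product state iff ad − bc = 0.
Here (a, b, c, d) = (0, -0.8797, 0.4756, 0): ad − bc = (0)(0) − (-0.8797)(0.4756) = 0.4184 ≠ 0, so the state is entangled.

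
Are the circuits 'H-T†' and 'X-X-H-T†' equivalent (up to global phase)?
Yes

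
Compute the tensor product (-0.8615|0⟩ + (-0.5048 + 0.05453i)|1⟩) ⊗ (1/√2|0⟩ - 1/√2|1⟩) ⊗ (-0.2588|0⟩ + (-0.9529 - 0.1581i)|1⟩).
0.1577|000⟩ + (0.5805 + 0.09631i)|001⟩ - 0.1577|010⟩ + (-0.5805 - 0.09631i)|011⟩ + (0.09238 - 0.009979i)|100⟩ + (0.3462 + 0.01969i)|101⟩ + (-0.09238 + 0.009979i)|110⟩ + (-0.3462 - 0.01969i)|111⟩

amp(|b₁b₂…⟩) = product of the factor amplitudes for bits b₁, b₂, …; only kets whose every factor amplitude is nonzero survive.
|000⟩: (-0.8615)(1/√2)(-0.2588) = 0.1577
|001⟩: (-0.8615)(1/√2)(-0.9529 - 0.1581i) = (0.5805 + 0.09631i)
|010⟩: (-0.8615)(-1/√2)(-0.2588) = -0.1577
|011⟩: (-0.8615)(-1/√2)(-0.9529 - 0.1581i) = (-0.5805 - 0.09631i)
|100⟩: (-0.5048 + 0.05453i)(1/√2)(-0.2588) = (0.09238 - 0.009979i)
|101⟩: (-0.5048 + 0.05453i)(1/√2)(-0.9529 - 0.1581i) = (0.3462 + 0.01969i)
|110⟩: (-0.5048 + 0.05453i)(-1/√2)(-0.2588) = (-0.09238 + 0.009979i)
|111⟩: (-0.5048 + 0.05453i)(-1/√2)(-0.9529 - 0.1581i) = (-0.3462 - 0.01969i)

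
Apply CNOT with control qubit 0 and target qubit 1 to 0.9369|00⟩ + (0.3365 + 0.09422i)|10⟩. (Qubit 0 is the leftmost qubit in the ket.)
0.9369|00⟩ + (0.3365 + 0.09422i)|11⟩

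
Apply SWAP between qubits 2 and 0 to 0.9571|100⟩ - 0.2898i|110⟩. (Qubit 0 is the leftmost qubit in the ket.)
0.9571|001⟩ - 0.2898i|011⟩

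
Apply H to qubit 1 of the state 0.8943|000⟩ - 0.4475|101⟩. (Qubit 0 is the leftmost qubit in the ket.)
0.6324|000⟩ + 0.6324|010⟩ - 0.3164|101⟩ - 0.3164|111⟩

H on qubit 1 mixes each pair of kets that differ only in qubit 1: amplitudes (a, b) of (|…0…⟩, |…1…⟩) become ((a + b)/√2, (a − b)/√2). Kets absent from the input have amplitude 0.
(|000⟩, |010⟩): (a, b) = (0.8943, 0) → (0.6324, 0.6324)
(|101⟩, |111⟩): (a, b) = (-0.4475, 0) → (-0.3164, -0.3164)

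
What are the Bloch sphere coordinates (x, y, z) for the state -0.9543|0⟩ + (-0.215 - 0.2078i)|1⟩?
(0.4103, 0.3966, 0.8213)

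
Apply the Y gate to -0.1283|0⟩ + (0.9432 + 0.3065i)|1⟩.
(0.3065 - 0.9432i)|0⟩ - 0.1283i|1⟩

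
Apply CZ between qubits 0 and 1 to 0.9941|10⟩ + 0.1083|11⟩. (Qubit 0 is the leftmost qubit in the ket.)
0.9941|10⟩ - 0.1083|11⟩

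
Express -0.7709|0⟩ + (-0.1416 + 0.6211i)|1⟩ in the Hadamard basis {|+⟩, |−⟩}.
(-0.6452 + 0.4392i)|+⟩ + (-0.445 - 0.4392i)|−⟩

With |ψ⟩ = α|0⟩ + β|1⟩, the Hadamard-basis coefficients are ⟨+|ψ⟩ = (α + β)/√2 and ⟨−|ψ⟩ = (α − β)/√2.
Here α = -0.7709, β = (-0.1416 + 0.6211i): (α + β)/√2 = (-0.6452 + 0.4392i), (α − β)/√2 = (-0.445 - 0.4392i).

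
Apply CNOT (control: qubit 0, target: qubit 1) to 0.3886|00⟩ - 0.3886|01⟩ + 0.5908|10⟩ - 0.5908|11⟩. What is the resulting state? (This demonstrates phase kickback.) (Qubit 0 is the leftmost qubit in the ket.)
0.3886|00⟩ - 0.3886|01⟩ - 0.5908|10⟩ + 0.5908|11⟩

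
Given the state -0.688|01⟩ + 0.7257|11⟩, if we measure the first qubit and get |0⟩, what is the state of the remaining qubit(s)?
-|1⟩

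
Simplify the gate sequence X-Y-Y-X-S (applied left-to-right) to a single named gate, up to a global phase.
S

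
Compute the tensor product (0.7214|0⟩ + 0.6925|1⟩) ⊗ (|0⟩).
0.7214|00⟩ + 0.6925|10⟩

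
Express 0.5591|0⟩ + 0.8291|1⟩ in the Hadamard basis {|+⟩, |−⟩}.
0.9816|+⟩ - 0.1909|−⟩

With |ψ⟩ = α|0⟩ + β|1⟩, the Hadamard-basis coefficients are ⟨+|ψ⟩ = (α + β)/√2 and ⟨−|ψ⟩ = (α − β)/√2.
Here α = 0.5591, β = 0.8291: (α + β)/√2 = 0.9816, (α − β)/√2 = -0.1909.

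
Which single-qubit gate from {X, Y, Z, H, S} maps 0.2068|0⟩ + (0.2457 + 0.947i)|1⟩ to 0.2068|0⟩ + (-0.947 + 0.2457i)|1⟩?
S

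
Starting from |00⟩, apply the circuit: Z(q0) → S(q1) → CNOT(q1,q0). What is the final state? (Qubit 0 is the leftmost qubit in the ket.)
|00⟩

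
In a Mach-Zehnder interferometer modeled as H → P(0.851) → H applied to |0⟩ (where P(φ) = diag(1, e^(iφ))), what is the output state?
(0.8296 + 0.376i)|0⟩ + (0.1704 - 0.376i)|1⟩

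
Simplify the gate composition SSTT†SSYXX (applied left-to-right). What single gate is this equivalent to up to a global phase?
Y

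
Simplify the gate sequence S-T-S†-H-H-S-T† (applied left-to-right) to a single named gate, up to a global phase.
S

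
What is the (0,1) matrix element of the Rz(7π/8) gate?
0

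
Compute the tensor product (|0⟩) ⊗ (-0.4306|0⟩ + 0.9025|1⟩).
-0.4306|00⟩ + 0.9025|01⟩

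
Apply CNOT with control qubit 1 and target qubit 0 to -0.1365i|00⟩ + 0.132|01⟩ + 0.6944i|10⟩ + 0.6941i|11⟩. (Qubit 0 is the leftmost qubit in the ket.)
-0.1365i|00⟩ + 0.6941i|01⟩ + 0.6944i|10⟩ + 0.132|11⟩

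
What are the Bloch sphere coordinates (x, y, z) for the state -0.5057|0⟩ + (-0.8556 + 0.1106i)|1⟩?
(0.8654, -0.1119, -0.4886)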